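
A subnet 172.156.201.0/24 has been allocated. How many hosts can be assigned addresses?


Host bits = 32 - 24 = 8
Total addresses = 2^8 = 256
Usable = total - 2 (network and broadcast)
Usable hosts: 254


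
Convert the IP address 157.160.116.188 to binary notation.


157 = 10011101
160 = 10100000
116 = 01110100
188 = 10111100
Binary: 10011101.10100000.01110100.10111100


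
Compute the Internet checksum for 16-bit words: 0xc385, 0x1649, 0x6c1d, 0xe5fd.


Sum all words (with carry folding):
+ 0xc385 = 0xc385
+ 0x1649 = 0xd9ce
+ 0x6c1d = 0x45ec
+ 0xe5fd = 0x2bea
One's complement: ~0x2bea
Checksum = 0xd415


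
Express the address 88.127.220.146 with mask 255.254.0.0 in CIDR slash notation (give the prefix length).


Binary: 11111111.11111110.00000000.00000000
Count leading 1s
Prefix: /15


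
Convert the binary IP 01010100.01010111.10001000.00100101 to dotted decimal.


01010100 = 84
01010111 = 87
10001000 = 136
00100101 = 37
IP: 84.87.136.37


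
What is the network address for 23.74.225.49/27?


IP:   00010111.01001010.11100001.00110001
Mask: 11111111.11111111.11111111.11100000
AND operation:
Net:  00010111.01001010.11100001.00100000
Network: 23.74.225.32/27


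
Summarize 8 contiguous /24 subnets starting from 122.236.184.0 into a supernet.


Original prefix: /24
Number of subnets: 8 = 2^3
New prefix = 24 - 3 = 21
Supernet: 122.236.184.0/21


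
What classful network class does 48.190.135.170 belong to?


First octet: 48
Binary: 00110000
0xxxxxxx -> Class A (1-126)
Class A, default mask 255.0.0.0 (/8)


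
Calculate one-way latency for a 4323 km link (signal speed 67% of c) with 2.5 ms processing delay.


Speed = 0.67 * 3e5 km/s = 201000 km/s
Propagation delay = 4323 / 201000 = 0.0215 s = 21.5075 ms
Processing delay = 2.5 ms
Total one-way latency = 24.0075 ms


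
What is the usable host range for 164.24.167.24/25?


Network: 164.24.167.0
Broadcast: 164.24.167.127
First usable = network + 1
Last usable = broadcast - 1
Range: 164.24.167.1 to 164.24.167.126


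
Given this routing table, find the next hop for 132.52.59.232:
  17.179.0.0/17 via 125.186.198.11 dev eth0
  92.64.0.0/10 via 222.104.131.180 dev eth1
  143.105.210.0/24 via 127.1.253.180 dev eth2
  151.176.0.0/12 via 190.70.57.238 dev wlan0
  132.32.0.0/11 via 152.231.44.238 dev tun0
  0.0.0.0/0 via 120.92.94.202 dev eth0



Longest prefix match for 132.52.59.232:
  /17 17.179.0.0: no
  /10 92.64.0.0: no
  /24 143.105.210.0: no
  /12 151.176.0.0: no
  /11 132.32.0.0: MATCH
  /0 0.0.0.0: MATCH
Selected: next-hop 152.231.44.238 via tun0 (matched /11)


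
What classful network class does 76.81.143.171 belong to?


First octet: 76
Binary: 01001100
0xxxxxxx -> Class A (1-126)
Class A, default mask 255.0.0.0 (/8)


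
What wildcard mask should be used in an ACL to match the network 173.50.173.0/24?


Subnet mask: 255.255.255.0
Wildcard = 255.255.255.255 - subnet mask
255 - 255 = 0
255 - 255 = 0
255 - 255 = 0
255 - 0 = 255
Wildcard: 0.0.0.255


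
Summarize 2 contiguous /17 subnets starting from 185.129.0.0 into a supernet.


Original prefix: /17
Number of subnets: 2 = 2^1
New prefix = 17 - 1 = 16
Supernet: 185.129.0.0/16


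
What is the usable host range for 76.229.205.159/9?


Network: 76.128.0.0
Broadcast: 76.255.255.255
First usable = network + 1
Last usable = broadcast - 1
Range: 76.128.0.1 to 76.255.255.254


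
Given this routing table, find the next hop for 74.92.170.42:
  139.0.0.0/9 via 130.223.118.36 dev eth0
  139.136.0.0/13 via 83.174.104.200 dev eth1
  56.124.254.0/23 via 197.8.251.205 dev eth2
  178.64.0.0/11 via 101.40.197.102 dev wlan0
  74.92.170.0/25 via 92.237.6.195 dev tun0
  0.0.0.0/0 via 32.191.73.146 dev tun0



Longest prefix match for 74.92.170.42:
  /9 139.0.0.0: no
  /13 139.136.0.0: no
  /23 56.124.254.0: no
  /11 178.64.0.0: no
  /25 74.92.170.0: MATCH
  /0 0.0.0.0: MATCH
Selected: next-hop 92.237.6.195 via tun0 (matched /25)


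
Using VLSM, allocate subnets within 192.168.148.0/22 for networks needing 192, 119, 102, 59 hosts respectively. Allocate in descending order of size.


192 hosts -> /24 (254 usable): 192.168.148.0/24
119 hosts -> /25 (126 usable): 192.168.149.0/25
102 hosts -> /25 (126 usable): 192.168.149.128/25
59 hosts -> /26 (62 usable): 192.168.150.0/26
Allocation: 192.168.148.0/24 (192 hosts, 254 usable); 192.168.149.0/25 (119 hosts, 126 usable); 192.168.149.128/25 (102 hosts, 126 usable); 192.168.150.0/26 (59 hosts, 62 usable)


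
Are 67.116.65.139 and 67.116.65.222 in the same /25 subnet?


Mask: 255.255.255.128
67.116.65.139 AND mask = 67.116.65.128
67.116.65.222 AND mask = 67.116.65.128
Yes, same subnet (67.116.65.128)


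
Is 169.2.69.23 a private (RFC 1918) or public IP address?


RFC 1918 private ranges:
  10.0.0.0/8 (10.0.0.0 - 10.255.255.255)
  172.16.0.0/12 (172.16.0.0 - 172.31.255.255)
  192.168.0.0/16 (192.168.0.0 - 192.168.255.255)
Public (not in any RFC 1918 range)


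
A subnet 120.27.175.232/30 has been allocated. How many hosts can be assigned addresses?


Host bits = 32 - 30 = 2
Total addresses = 2^2 = 4
Usable = total - 2 (network and broadcast)
Usable hosts: 2


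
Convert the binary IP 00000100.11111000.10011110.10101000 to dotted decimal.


00000100 = 4
11111000 = 248
10011110 = 158
10101000 = 168
IP: 4.248.158.168


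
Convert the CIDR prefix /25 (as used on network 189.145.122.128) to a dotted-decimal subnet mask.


/25 means 25 network bits, 7 host bits
Binary: 11111111111111111111111110000000
Mask: 255.255.255.128


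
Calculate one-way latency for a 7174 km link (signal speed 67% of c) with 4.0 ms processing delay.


Speed = 0.67 * 3e5 km/s = 201000 km/s
Propagation delay = 7174 / 201000 = 0.0357 s = 35.6915 ms
Processing delay = 4.0 ms
Total one-way latency = 39.6915 ms


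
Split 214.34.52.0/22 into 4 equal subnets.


New prefix = 22 + 2 = 24
Each subnet has 256 addresses
  214.34.52.0/24
  214.34.53.0/24
  214.34.54.0/24
  214.34.55.0/24
Subnets: 214.34.52.0/24, 214.34.53.0/24, 214.34.54.0/24, 214.34.55.0/24


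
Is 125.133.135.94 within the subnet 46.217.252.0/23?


Subnet network: 46.217.252.0
Test IP AND mask: 125.133.134.0
No, 125.133.135.94 is not in 46.217.252.0/23


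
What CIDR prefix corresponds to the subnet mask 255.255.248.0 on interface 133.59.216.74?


Binary: 11111111.11111111.11111000.00000000
Count leading 1s
Prefix: /21


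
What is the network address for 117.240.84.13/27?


IP:   01110101.11110000.01010100.00001101
Mask: 11111111.11111111.11111111.11100000
AND operation:
Net:  01110101.11110000.01010100.00000000
Network: 117.240.84.0/27


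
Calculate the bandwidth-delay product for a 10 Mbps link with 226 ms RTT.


BDP = bandwidth * RTT
= 10 Mbps * 226 ms
= 10 * 1e6 * 226 / 1000 bits
= 2260000 bits
= 282500 bytes
= 275.8789 KB
BDP = 2260000 bits (282500 bytes)


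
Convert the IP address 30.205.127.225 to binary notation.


30 = 00011110
205 = 11001101
127 = 01111111
225 = 11100001
Binary: 00011110.11001101.01111111.11100001


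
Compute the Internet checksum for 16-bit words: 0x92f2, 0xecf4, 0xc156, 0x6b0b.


Sum all words (with carry folding):
+ 0x92f2 = 0x92f2
+ 0xecf4 = 0x7fe7
+ 0xc156 = 0x413e
+ 0x6b0b = 0xac49
One's complement: ~0xac49
Checksum = 0x53b6


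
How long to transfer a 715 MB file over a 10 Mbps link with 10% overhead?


Effective throughput = 10 * (1 - 10/100) = 9 Mbps
File size in Mb = 715 * 8 = 5720 Mb
Time = 5720 / 9
Time = 635.5556 seconds


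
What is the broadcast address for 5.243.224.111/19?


Network: 5.243.224.0/19
Host bits = 13
Set all host bits to 1:
Broadcast: 5.243.255.255


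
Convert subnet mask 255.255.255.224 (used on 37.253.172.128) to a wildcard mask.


Subnet mask: 255.255.255.224
Wildcard = 255.255.255.255 - subnet mask
255 - 255 = 0
255 - 255 = 0
255 - 255 = 0
255 - 224 = 31
Wildcard: 0.0.0.31


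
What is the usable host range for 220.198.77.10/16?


Network: 220.198.0.0
Broadcast: 220.198.255.255
First usable = network + 1
Last usable = broadcast - 1
Range: 220.198.0.1 to 220.198.255.254


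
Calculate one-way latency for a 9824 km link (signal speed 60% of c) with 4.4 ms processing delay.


Speed = 0.6 * 3e5 km/s = 180000 km/s
Propagation delay = 9824 / 180000 = 0.0546 s = 54.5778 ms
Processing delay = 4.4 ms
Total one-way latency = 58.9778 ms


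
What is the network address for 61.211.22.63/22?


IP:   00111101.11010011.00010110.00111111
Mask: 11111111.11111111.11111100.00000000
AND operation:
Net:  00111101.11010011.00010100.00000000
Network: 61.211.20.0/22


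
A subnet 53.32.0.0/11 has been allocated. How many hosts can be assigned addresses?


Host bits = 32 - 11 = 21
Total addresses = 2^21 = 2097152
Usable = total - 2 (network and broadcast)
Usable hosts: 2097150


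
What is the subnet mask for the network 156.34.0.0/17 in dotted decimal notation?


/17 means 17 network bits, 15 host bits
Binary: 11111111111111111000000000000000
Mask: 255.255.128.0


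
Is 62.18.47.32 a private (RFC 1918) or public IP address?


RFC 1918 private ranges:
  10.0.0.0/8 (10.0.0.0 - 10.255.255.255)
  172.16.0.0/12 (172.16.0.0 - 172.31.255.255)
  192.168.0.0/16 (192.168.0.0 - 192.168.255.255)
Public (not in any RFC 1918 range)


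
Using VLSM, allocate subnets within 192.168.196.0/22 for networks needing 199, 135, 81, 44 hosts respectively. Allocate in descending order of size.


199 hosts -> /24 (254 usable): 192.168.196.0/24
135 hosts -> /24 (254 usable): 192.168.197.0/24
81 hosts -> /25 (126 usable): 192.168.198.0/25
44 hosts -> /26 (62 usable): 192.168.198.128/26
Allocation: 192.168.196.0/24 (199 hosts, 254 usable); 192.168.197.0/24 (135 hosts, 254 usable); 192.168.198.0/25 (81 hosts, 126 usable); 192.168.198.128/26 (44 hosts, 62 usable)


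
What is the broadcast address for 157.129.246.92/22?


Network: 157.129.244.0/22
Host bits = 10
Set all host bits to 1:
Broadcast: 157.129.247.255


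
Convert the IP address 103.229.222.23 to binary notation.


103 = 01100111
229 = 11100101
222 = 11011110
23 = 00010111
Binary: 01100111.11100101.11011110.00010111


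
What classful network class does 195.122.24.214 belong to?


First octet: 195
Binary: 11000011
110xxxxx -> Class C (192-223)
Class C, default mask 255.255.255.0 (/24)


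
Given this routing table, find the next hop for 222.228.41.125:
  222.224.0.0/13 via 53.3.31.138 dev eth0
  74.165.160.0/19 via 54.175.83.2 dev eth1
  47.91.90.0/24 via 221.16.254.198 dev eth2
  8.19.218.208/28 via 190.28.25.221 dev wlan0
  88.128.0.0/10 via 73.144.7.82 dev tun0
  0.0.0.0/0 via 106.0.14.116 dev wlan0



Longest prefix match for 222.228.41.125:
  /13 222.224.0.0: MATCH
  /19 74.165.160.0: no
  /24 47.91.90.0: no
  /28 8.19.218.208: no
  /10 88.128.0.0: no
  /0 0.0.0.0: MATCH
Selected: next-hop 53.3.31.138 via eth0 (matched /13)


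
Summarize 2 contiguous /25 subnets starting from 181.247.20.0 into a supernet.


Original prefix: /25
Number of subnets: 2 = 2^1
New prefix = 25 - 1 = 24
Supernet: 181.247.20.0/24


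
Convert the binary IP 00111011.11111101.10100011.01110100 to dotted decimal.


00111011 = 59
11111101 = 253
10100011 = 163
01110100 = 116
IP: 59.253.163.116


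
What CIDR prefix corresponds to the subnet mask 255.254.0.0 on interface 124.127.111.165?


Binary: 11111111.11111110.00000000.00000000
Count leading 1s
Prefix: /15


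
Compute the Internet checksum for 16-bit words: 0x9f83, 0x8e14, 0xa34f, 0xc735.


Sum all words (with carry folding):
+ 0x9f83 = 0x9f83
+ 0x8e14 = 0x2d98
+ 0xa34f = 0xd0e7
+ 0xc735 = 0x981d
One's complement: ~0x981d
Checksum = 0x67e2


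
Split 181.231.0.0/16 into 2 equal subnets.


New prefix = 16 + 1 = 17
Each subnet has 32768 addresses
  181.231.0.0/17
  181.231.128.0/17
Subnets: 181.231.0.0/17, 181.231.128.0/17


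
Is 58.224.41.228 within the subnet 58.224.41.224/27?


Subnet network: 58.224.41.224
Test IP AND mask: 58.224.41.224
Yes, 58.224.41.228 is in 58.224.41.224/27


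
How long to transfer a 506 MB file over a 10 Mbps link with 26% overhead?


Effective throughput = 10 * (1 - 26/100) = 7.4 Mbps
File size in Mb = 506 * 8 = 4048 Mb
Time = 4048 / 7.4
Time = 547.027 seconds


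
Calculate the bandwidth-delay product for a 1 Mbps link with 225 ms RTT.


BDP = bandwidth * RTT
= 1 Mbps * 225 ms
= 1 * 1e6 * 225 / 1000 bits
= 225000 bits
= 28125 bytes
= 27.4658 KB
BDP = 225000 bits (28125 bytes)


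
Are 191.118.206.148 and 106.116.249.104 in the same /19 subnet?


Mask: 255.255.224.0
191.118.206.148 AND mask = 191.118.192.0
106.116.249.104 AND mask = 106.116.224.0
No, different subnets (191.118.192.0 vs 106.116.224.0)


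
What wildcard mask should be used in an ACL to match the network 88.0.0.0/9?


Subnet mask: 255.128.0.0
Wildcard = 255.255.255.255 - subnet mask
255 - 255 = 0
255 - 128 = 127
255 - 0 = 255
255 - 0 = 255
Wildcard: 0.127.255.255


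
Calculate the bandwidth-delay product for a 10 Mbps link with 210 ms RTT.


BDP = bandwidth * RTT
= 10 Mbps * 210 ms
= 10 * 1e6 * 210 / 1000 bits
= 2100000 bits
= 262500 bytes
= 256.3477 KB
BDP = 2100000 bits (262500 bytes)


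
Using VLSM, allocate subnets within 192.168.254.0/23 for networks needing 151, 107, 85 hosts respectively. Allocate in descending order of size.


151 hosts -> /24 (254 usable): 192.168.254.0/24
107 hosts -> /25 (126 usable): 192.168.255.0/25
85 hosts -> /25 (126 usable): 192.168.255.128/25
Allocation: 192.168.254.0/24 (151 hosts, 254 usable); 192.168.255.0/25 (107 hosts, 126 usable); 192.168.255.128/25 (85 hosts, 126 usable)


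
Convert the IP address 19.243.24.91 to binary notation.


19 = 00010011
243 = 11110011
24 = 00011000
91 = 01011011
Binary: 00010011.11110011.00011000.01011011


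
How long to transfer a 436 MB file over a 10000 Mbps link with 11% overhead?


Effective throughput = 10000 * (1 - 11/100) = 8900 Mbps
File size in Mb = 436 * 8 = 3488 Mb
Time = 3488 / 8900
Time = 0.3919 seconds


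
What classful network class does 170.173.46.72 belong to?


First octet: 170
Binary: 10101010
10xxxxxx -> Class B (128-191)
Class B, default mask 255.255.0.0 (/16)


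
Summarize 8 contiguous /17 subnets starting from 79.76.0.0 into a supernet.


Original prefix: /17
Number of subnets: 8 = 2^3
New prefix = 17 - 3 = 14
Supernet: 79.76.0.0/14


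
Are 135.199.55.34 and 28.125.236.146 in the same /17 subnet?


Mask: 255.255.128.0
135.199.55.34 AND mask = 135.199.0.0
28.125.236.146 AND mask = 28.125.128.0
No, different subnets (135.199.0.0 vs 28.125.128.0)


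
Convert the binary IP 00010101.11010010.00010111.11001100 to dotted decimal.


00010101 = 21
11010010 = 210
00010111 = 23
11001100 = 204
IP: 21.210.23.204


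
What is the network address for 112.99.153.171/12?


IP:   01110000.01100011.10011001.10101011
Mask: 11111111.11110000.00000000.00000000
AND operation:
Net:  01110000.01100000.00000000.00000000
Network: 112.96.0.0/12


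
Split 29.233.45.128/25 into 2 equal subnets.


New prefix = 25 + 1 = 26
Each subnet has 64 addresses
  29.233.45.128/26
  29.233.45.192/26
Subnets: 29.233.45.128/26, 29.233.45.192/26


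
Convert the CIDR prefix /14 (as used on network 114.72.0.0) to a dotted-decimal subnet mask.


/14 means 14 network bits, 18 host bits
Binary: 11111111111111000000000000000000
Mask: 255.252.0.0


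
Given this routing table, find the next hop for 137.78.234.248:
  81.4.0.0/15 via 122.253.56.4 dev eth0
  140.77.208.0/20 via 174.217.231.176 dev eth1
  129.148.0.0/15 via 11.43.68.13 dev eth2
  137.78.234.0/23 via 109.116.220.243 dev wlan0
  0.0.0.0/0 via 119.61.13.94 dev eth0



Longest prefix match for 137.78.234.248:
  /15 81.4.0.0: no
  /20 140.77.208.0: no
  /15 129.148.0.0: no
  /23 137.78.234.0: MATCH
  /0 0.0.0.0: MATCH
Selected: next-hop 109.116.220.243 via wlan0 (matched /23)


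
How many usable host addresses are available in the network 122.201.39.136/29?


Host bits = 32 - 29 = 3
Total addresses = 2^3 = 8
Usable = total - 2 (network and broadcast)
Usable hosts: 6


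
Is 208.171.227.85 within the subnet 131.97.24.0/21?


Subnet network: 131.97.24.0
Test IP AND mask: 208.171.224.0
No, 208.171.227.85 is not in 131.97.24.0/21


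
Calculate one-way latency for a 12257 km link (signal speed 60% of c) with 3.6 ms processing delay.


Speed = 0.6 * 3e5 km/s = 180000 km/s
Propagation delay = 12257 / 180000 = 0.0681 s = 68.0944 ms
Processing delay = 3.6 ms
Total one-way latency = 71.6944 ms


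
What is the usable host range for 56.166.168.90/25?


Network: 56.166.168.0
Broadcast: 56.166.168.127
First usable = network + 1
Last usable = broadcast - 1
Range: 56.166.168.1 to 56.166.168.126


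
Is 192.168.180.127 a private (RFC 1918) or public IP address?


RFC 1918 private ranges:
  10.0.0.0/8 (10.0.0.0 - 10.255.255.255)
  172.16.0.0/12 (172.16.0.0 - 172.31.255.255)
  192.168.0.0/16 (192.168.0.0 - 192.168.255.255)
Private (in 192.168.0.0/16)


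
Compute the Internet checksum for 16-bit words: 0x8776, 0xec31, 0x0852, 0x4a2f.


Sum all words (with carry folding):
+ 0x8776 = 0x8776
+ 0xec31 = 0x73a8
+ 0x0852 = 0x7bfa
+ 0x4a2f = 0xc629
One's complement: ~0xc629
Checksum = 0x39d6


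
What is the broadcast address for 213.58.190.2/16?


Network: 213.58.0.0/16
Host bits = 16
Set all host bits to 1:
Broadcast: 213.58.255.255


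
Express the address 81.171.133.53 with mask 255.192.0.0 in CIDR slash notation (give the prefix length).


Binary: 11111111.11000000.00000000.00000000
Count leading 1s
Prefix: /10


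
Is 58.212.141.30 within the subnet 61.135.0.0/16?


Subnet network: 61.135.0.0
Test IP AND mask: 58.212.0.0
No, 58.212.141.30 is not in 61.135.0.0/16


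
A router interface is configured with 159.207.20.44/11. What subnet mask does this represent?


/11 means 11 network bits, 21 host bits
Binary: 11111111111000000000000000000000
Mask: 255.224.0.0


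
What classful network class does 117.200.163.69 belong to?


First octet: 117
Binary: 01110101
0xxxxxxx -> Class A (1-126)
Class A, default mask 255.0.0.0 (/8)


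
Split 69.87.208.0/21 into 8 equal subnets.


New prefix = 21 + 3 = 24
Each subnet has 256 addresses
  69.87.208.0/24
  69.87.209.0/24
  69.87.210.0/24
  69.87.211.0/24
  69.87.212.0/24
  69.87.213.0/24
  69.87.214.0/24
  69.87.215.0/24
Subnets: 69.87.208.0/24, 69.87.209.0/24, 69.87.210.0/24, 69.87.211.0/24, 69.87.212.0/24, 69.87.213.0/24, 69.87.214.0/24, 69.87.215.0/24


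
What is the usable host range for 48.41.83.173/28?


Network: 48.41.83.160
Broadcast: 48.41.83.175
First usable = network + 1
Last usable = broadcast - 1
Range: 48.41.83.161 to 48.41.83.174


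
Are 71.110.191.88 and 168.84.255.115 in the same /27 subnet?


Mask: 255.255.255.224
71.110.191.88 AND mask = 71.110.191.64
168.84.255.115 AND mask = 168.84.255.96
No, different subnets (71.110.191.64 vs 168.84.255.96)


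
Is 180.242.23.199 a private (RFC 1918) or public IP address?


RFC 1918 private ranges:
  10.0.0.0/8 (10.0.0.0 - 10.255.255.255)
  172.16.0.0/12 (172.16.0.0 - 172.31.255.255)
  192.168.0.0/16 (192.168.0.0 - 192.168.255.255)
Public (not in any RFC 1918 range)


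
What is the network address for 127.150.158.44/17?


IP:   01111111.10010110.10011110.00101100
Mask: 11111111.11111111.10000000.00000000
AND operation:
Net:  01111111.10010110.10000000.00000000
Network: 127.150.128.0/17


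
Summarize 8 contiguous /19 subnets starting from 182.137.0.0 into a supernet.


Original prefix: /19
Number of subnets: 8 = 2^3
New prefix = 19 - 3 = 16
Supernet: 182.137.0.0/16


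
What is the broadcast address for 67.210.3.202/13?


Network: 67.208.0.0/13
Host bits = 19
Set all host bits to 1:
Broadcast: 67.215.255.255


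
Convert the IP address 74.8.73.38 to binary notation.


74 = 01001010
8 = 00001000
73 = 01001001
38 = 00100110
Binary: 01001010.00001000.01001001.00100110


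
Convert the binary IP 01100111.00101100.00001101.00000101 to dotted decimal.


01100111 = 103
00101100 = 44
00001101 = 13
00000101 = 5
IP: 103.44.13.5


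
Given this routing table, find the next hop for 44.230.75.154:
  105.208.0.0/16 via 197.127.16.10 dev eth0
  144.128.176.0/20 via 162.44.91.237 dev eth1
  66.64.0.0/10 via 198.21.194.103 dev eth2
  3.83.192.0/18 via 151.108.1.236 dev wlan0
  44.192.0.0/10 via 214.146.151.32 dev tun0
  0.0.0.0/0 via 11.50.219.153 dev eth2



Longest prefix match for 44.230.75.154:
  /16 105.208.0.0: no
  /20 144.128.176.0: no
  /10 66.64.0.0: no
  /18 3.83.192.0: no
  /10 44.192.0.0: MATCH
  /0 0.0.0.0: MATCH
Selected: next-hop 214.146.151.32 via tun0 (matched /10)


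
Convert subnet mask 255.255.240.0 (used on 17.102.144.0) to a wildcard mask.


Subnet mask: 255.255.240.0
Wildcard = 255.255.255.255 - subnet mask
255 - 255 = 0
255 - 255 = 0
255 - 240 = 15
255 - 0 = 255
Wildcard: 0.0.15.255


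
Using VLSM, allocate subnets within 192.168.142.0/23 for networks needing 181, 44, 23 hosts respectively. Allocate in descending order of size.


181 hosts -> /24 (254 usable): 192.168.142.0/24
44 hosts -> /26 (62 usable): 192.168.143.0/26
23 hosts -> /27 (30 usable): 192.168.143.64/27
Allocation: 192.168.142.0/24 (181 hosts, 254 usable); 192.168.143.0/26 (44 hosts, 62 usable); 192.168.143.64/27 (23 hosts, 30 usable)


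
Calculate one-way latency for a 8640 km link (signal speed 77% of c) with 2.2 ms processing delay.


Speed = 0.77 * 3e5 km/s = 231000 km/s
Propagation delay = 8640 / 231000 = 0.0374 s = 37.4026 ms
Processing delay = 2.2 ms
Total one-way latency = 39.6026 ms


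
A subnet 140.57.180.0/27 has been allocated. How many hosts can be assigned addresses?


Host bits = 32 - 27 = 5
Total addresses = 2^5 = 32
Usable = total - 2 (network and broadcast)
Usable hosts: 30


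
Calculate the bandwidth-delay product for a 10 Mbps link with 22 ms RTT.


BDP = bandwidth * RTT
= 10 Mbps * 22 ms
= 10 * 1e6 * 22 / 1000 bits
= 220000 bits
= 27500 bytes
= 26.8555 KB
BDP = 220000 bits (27500 bytes)


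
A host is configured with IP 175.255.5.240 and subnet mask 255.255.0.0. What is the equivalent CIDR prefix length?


Binary: 11111111.11111111.00000000.00000000
Count leading 1s
Prefix: /16


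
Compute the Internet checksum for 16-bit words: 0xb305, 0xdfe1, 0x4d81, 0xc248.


Sum all words (with carry folding):
+ 0xb305 = 0xb305
+ 0xdfe1 = 0x92e7
+ 0x4d81 = 0xe068
+ 0xc248 = 0xa2b1
One's complement: ~0xa2b1
Checksum = 0x5d4e


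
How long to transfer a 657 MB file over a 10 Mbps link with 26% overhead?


Effective throughput = 10 * (1 - 26/100) = 7.4 Mbps
File size in Mb = 657 * 8 = 5256 Mb
Time = 5256 / 7.4
Time = 710.2703 seconds


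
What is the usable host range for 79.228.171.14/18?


Network: 79.228.128.0
Broadcast: 79.228.191.255
First usable = network + 1
Last usable = broadcast - 1
Range: 79.228.128.1 to 79.228.191.254


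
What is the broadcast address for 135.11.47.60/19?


Network: 135.11.32.0/19
Host bits = 13
Set all host bits to 1:
Broadcast: 135.11.63.255


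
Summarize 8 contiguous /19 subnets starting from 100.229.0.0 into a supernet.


Original prefix: /19
Number of subnets: 8 = 2^3
New prefix = 19 - 3 = 16
Supernet: 100.229.0.0/16


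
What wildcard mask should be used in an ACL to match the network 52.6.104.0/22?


Subnet mask: 255.255.252.0
Wildcard = 255.255.255.255 - subnet mask
255 - 255 = 0
255 - 255 = 0
255 - 252 = 3
255 - 0 = 255
Wildcard: 0.0.3.255


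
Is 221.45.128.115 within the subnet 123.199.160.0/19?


Subnet network: 123.199.160.0
Test IP AND mask: 221.45.128.0
No, 221.45.128.115 is not in 123.199.160.0/19


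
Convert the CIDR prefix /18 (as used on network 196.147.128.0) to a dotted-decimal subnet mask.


/18 means 18 network bits, 14 host bits
Binary: 11111111111111111100000000000000
Mask: 255.255.192.0


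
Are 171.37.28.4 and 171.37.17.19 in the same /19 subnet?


Mask: 255.255.224.0
171.37.28.4 AND mask = 171.37.0.0
171.37.17.19 AND mask = 171.37.0.0
Yes, same subnet (171.37.0.0)


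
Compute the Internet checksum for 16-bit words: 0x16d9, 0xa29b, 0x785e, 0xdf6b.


Sum all words (with carry folding):
+ 0x16d9 = 0x16d9
+ 0xa29b = 0xb974
+ 0x785e = 0x31d3
+ 0xdf6b = 0x113f
One's complement: ~0x113f
Checksum = 0xeec0


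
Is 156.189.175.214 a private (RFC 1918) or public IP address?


RFC 1918 private ranges:
  10.0.0.0/8 (10.0.0.0 - 10.255.255.255)
  172.16.0.0/12 (172.16.0.0 - 172.31.255.255)
  192.168.0.0/16 (192.168.0.0 - 192.168.255.255)
Public (not in any RFC 1918 range)


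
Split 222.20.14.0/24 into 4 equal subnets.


New prefix = 24 + 2 = 26
Each subnet has 64 addresses
  222.20.14.0/26
  222.20.14.64/26
  222.20.14.128/26
  222.20.14.192/26
Subnets: 222.20.14.0/26, 222.20.14.64/26, 222.20.14.128/26, 222.20.14.192/26


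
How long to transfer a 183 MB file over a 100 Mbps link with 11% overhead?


Effective throughput = 100 * (1 - 11/100) = 89 Mbps
File size in Mb = 183 * 8 = 1464 Mb
Time = 1464 / 89
Time = 16.4494 seconds


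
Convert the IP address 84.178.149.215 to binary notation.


84 = 01010100
178 = 10110010
149 = 10010101
215 = 11010111
Binary: 01010100.10110010.10010101.11010111


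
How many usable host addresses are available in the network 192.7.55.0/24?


Host bits = 32 - 24 = 8
Total addresses = 2^8 = 256
Usable = total - 2 (network and broadcast)
Usable hosts: 254


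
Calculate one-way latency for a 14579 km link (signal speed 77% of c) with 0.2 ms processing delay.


Speed = 0.77 * 3e5 km/s = 231000 km/s
Propagation delay = 14579 / 231000 = 0.0631 s = 63.1126 ms
Processing delay = 0.2 ms
Total one-way latency = 63.3126 ms


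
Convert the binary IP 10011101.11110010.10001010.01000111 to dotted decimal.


10011101 = 157
11110010 = 242
10001010 = 138
01000111 = 71
IP: 157.242.138.71


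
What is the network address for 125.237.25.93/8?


IP:   01111101.11101101.00011001.01011101
Mask: 11111111.00000000.00000000.00000000
AND operation:
Net:  01111101.00000000.00000000.00000000
Network: 125.0.0.0/8


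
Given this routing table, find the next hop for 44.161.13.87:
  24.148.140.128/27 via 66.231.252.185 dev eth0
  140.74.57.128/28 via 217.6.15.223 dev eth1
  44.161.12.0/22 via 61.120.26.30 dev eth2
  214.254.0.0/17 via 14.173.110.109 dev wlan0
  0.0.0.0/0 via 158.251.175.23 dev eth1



Longest prefix match for 44.161.13.87:
  /27 24.148.140.128: no
  /28 140.74.57.128: no
  /22 44.161.12.0: MATCH
  /17 214.254.0.0: no
  /0 0.0.0.0: MATCH
Selected: next-hop 61.120.26.30 via eth2 (matched /22)


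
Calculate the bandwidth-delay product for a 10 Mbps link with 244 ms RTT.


BDP = bandwidth * RTT
= 10 Mbps * 244 ms
= 10 * 1e6 * 244 / 1000 bits
= 2440000 bits
= 305000 bytes
= 297.8516 KB
BDP = 2440000 bits (305000 bytes)


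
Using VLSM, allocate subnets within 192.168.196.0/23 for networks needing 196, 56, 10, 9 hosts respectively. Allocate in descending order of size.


196 hosts -> /24 (254 usable): 192.168.196.0/24
56 hosts -> /26 (62 usable): 192.168.197.0/26
10 hosts -> /28 (14 usable): 192.168.197.64/28
9 hosts -> /28 (14 usable): 192.168.197.80/28
Allocation: 192.168.196.0/24 (196 hosts, 254 usable); 192.168.197.0/26 (56 hosts, 62 usable); 192.168.197.64/28 (10 hosts, 14 usable); 192.168.197.80/28 (9 hosts, 14 usable)


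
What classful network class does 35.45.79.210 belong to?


First octet: 35
Binary: 00100011
0xxxxxxx -> Class A (1-126)
Class A, default mask 255.0.0.0 (/8)


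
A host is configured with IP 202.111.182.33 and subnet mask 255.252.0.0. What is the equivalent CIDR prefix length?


Binary: 11111111.11111100.00000000.00000000
Count leading 1s
Prefix: /14


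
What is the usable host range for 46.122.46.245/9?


Network: 46.0.0.0
Broadcast: 46.127.255.255
First usable = network + 1
Last usable = broadcast - 1
Range: 46.0.0.1 to 46.127.255.254


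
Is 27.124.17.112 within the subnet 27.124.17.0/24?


Subnet network: 27.124.17.0
Test IP AND mask: 27.124.17.0
Yes, 27.124.17.112 is in 27.124.17.0/24


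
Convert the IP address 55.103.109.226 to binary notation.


55 = 00110111
103 = 01100111
109 = 01101101
226 = 11100010
Binary: 00110111.01100111.01101101.11100010


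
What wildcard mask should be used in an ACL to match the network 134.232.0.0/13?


Subnet mask: 255.248.0.0
Wildcard = 255.255.255.255 - subnet mask
255 - 255 = 0
255 - 248 = 7
255 - 0 = 255
255 - 0 = 255
Wildcard: 0.7.255.255


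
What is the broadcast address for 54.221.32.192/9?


Network: 54.128.0.0/9
Host bits = 23
Set all host bits to 1:
Broadcast: 54.255.255.255


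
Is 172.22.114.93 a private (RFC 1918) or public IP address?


RFC 1918 private ranges:
  10.0.0.0/8 (10.0.0.0 - 10.255.255.255)
  172.16.0.0/12 (172.16.0.0 - 172.31.255.255)
  192.168.0.0/16 (192.168.0.0 - 192.168.255.255)
Private (in 172.16.0.0/12)


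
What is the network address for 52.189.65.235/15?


IP:   00110100.10111101.01000001.11101011
Mask: 11111111.11111110.00000000.00000000
AND operation:
Net:  00110100.10111100.00000000.00000000
Network: 52.188.0.0/15


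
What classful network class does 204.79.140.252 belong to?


First octet: 204
Binary: 11001100
110xxxxx -> Class C (192-223)
Class C, default mask 255.255.255.0 (/24)


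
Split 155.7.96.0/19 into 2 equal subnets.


New prefix = 19 + 1 = 20
Each subnet has 4096 addresses
  155.7.96.0/20
  155.7.112.0/20
Subnets: 155.7.96.0/20, 155.7.112.0/20


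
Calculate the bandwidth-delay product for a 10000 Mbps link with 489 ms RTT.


BDP = bandwidth * RTT
= 10000 Mbps * 489 ms
= 10000 * 1e6 * 489 / 1000 bits
= 4890000000 bits
= 611250000 bytes
= 596923.8281 KB
BDP = 4890000000 bits (611250000 bytes)


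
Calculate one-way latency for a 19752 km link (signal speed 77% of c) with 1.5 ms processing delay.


Speed = 0.77 * 3e5 km/s = 231000 km/s
Propagation delay = 19752 / 231000 = 0.0855 s = 85.5065 ms
Processing delay = 1.5 ms
Total one-way latency = 87.0065 ms


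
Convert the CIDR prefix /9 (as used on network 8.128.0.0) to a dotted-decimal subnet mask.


/9 means 9 network bits, 23 host bits
Binary: 11111111100000000000000000000000
Mask: 255.128.0.0


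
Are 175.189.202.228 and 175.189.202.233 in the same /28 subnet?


Mask: 255.255.255.240
175.189.202.228 AND mask = 175.189.202.224
175.189.202.233 AND mask = 175.189.202.224
Yes, same subnet (175.189.202.224)


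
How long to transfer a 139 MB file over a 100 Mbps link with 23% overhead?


Effective throughput = 100 * (1 - 23/100) = 77 Mbps
File size in Mb = 139 * 8 = 1112 Mb
Time = 1112 / 77
Time = 14.4416 seconds


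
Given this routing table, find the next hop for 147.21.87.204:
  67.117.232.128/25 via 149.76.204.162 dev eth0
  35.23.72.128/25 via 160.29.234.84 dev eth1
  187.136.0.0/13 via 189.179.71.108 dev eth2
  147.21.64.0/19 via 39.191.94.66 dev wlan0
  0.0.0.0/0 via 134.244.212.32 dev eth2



Longest prefix match for 147.21.87.204:
  /25 67.117.232.128: no
  /25 35.23.72.128: no
  /13 187.136.0.0: no
  /19 147.21.64.0: MATCH
  /0 0.0.0.0: MATCH
Selected: next-hop 39.191.94.66 via wlan0 (matched /19)


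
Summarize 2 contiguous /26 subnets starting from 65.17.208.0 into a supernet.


Original prefix: /26
Number of subnets: 2 = 2^1
New prefix = 26 - 1 = 25
Supernet: 65.17.208.0/25


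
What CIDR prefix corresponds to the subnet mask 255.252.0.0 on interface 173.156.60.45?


Binary: 11111111.11111100.00000000.00000000
Count leading 1s
Prefix: /14


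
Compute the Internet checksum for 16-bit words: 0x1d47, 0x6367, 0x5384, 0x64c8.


Sum all words (with carry folding):
+ 0x1d47 = 0x1d47
+ 0x6367 = 0x80ae
+ 0x5384 = 0xd432
+ 0x64c8 = 0x38fb
One's complement: ~0x38fb
Checksum = 0xc704


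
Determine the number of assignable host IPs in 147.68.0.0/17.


Host bits = 32 - 17 = 15
Total addresses = 2^15 = 32768
Usable = total - 2 (network and broadcast)
Usable hosts: 32766


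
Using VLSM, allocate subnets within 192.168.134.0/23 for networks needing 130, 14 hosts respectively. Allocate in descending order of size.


130 hosts -> /24 (254 usable): 192.168.134.0/24
14 hosts -> /28 (14 usable): 192.168.135.0/28
Allocation: 192.168.134.0/24 (130 hosts, 254 usable); 192.168.135.0/28 (14 hosts, 14 usable)


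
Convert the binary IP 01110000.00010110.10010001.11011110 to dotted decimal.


01110000 = 112
00010110 = 22
10010001 = 145
11011110 = 222
IP: 112.22.145.222


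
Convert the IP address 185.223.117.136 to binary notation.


185 = 10111001
223 = 11011111
117 = 01110101
136 = 10001000
Binary: 10111001.11011111.01110101.10001000


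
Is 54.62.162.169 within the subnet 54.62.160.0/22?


Subnet network: 54.62.160.0
Test IP AND mask: 54.62.160.0
Yes, 54.62.162.169 is in 54.62.160.0/22


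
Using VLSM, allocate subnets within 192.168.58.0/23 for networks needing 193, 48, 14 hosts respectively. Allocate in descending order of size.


193 hosts -> /24 (254 usable): 192.168.58.0/24
48 hosts -> /26 (62 usable): 192.168.59.0/26
14 hosts -> /28 (14 usable): 192.168.59.64/28
Allocation: 192.168.58.0/24 (193 hosts, 254 usable); 192.168.59.0/26 (48 hosts, 62 usable); 192.168.59.64/28 (14 hosts, 14 usable)


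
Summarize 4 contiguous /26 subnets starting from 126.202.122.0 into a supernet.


Original prefix: /26
Number of subnets: 4 = 2^2
New prefix = 26 - 2 = 24
Supernet: 126.202.122.0/24


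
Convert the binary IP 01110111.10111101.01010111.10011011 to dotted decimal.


01110111 = 119
10111101 = 189
01010111 = 87
10011011 = 155
IP: 119.189.87.155


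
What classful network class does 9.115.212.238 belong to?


First octet: 9
Binary: 00001001
0xxxxxxx -> Class A (1-126)
Class A, default mask 255.0.0.0 (/8)


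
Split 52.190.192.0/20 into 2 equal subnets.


New prefix = 20 + 1 = 21
Each subnet has 2048 addresses
  52.190.192.0/21
  52.190.200.0/21
Subnets: 52.190.192.0/21, 52.190.200.0/21


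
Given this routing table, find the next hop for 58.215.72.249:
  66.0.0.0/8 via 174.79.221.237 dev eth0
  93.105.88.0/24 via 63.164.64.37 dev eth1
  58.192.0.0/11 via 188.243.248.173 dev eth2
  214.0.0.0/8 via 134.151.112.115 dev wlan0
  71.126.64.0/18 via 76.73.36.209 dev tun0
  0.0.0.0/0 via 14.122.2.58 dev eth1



Longest prefix match for 58.215.72.249:
  /8 66.0.0.0: no
  /24 93.105.88.0: no
  /11 58.192.0.0: MATCH
  /8 214.0.0.0: no
  /18 71.126.64.0: no
  /0 0.0.0.0: MATCH
Selected: next-hop 188.243.248.173 via eth2 (matched /11)


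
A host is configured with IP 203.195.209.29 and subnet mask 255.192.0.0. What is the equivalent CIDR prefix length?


Binary: 11111111.11000000.00000000.00000000
Count leading 1s
Prefix: /10


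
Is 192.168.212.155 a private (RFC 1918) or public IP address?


RFC 1918 private ranges:
  10.0.0.0/8 (10.0.0.0 - 10.255.255.255)
  172.16.0.0/12 (172.16.0.0 - 172.31.255.255)
  192.168.0.0/16 (192.168.0.0 - 192.168.255.255)
Private (in 192.168.0.0/16)


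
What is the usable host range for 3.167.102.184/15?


Network: 3.166.0.0
Broadcast: 3.167.255.255
First usable = network + 1
Last usable = broadcast - 1
Range: 3.166.0.1 to 3.167.255.254


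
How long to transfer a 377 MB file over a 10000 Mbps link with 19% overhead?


Effective throughput = 10000 * (1 - 19/100) = 8100.0 Mbps
File size in Mb = 377 * 8 = 3016 Mb
Time = 3016 / 8100.0
Time = 0.3723 seconds


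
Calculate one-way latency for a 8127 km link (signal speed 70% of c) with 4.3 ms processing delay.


Speed = 0.7 * 3e5 km/s = 210000 km/s
Propagation delay = 8127 / 210000 = 0.0387 s = 38.7 ms
Processing delay = 4.3 ms
Total one-way latency = 43.0 ms


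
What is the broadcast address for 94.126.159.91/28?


Network: 94.126.159.80/28
Host bits = 4
Set all host bits to 1:
Broadcast: 94.126.159.95


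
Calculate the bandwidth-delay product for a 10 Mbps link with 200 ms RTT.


BDP = bandwidth * RTT
= 10 Mbps * 200 ms
= 10 * 1e6 * 200 / 1000 bits
= 2000000 bits
= 250000 bytes
= 244.1406 KB
BDP = 2000000 bits (250000 bytes)


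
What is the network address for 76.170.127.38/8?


IP:   01001100.10101010.01111111.00100110
Mask: 11111111.00000000.00000000.00000000
AND operation:
Net:  01001100.00000000.00000000.00000000
Network: 76.0.0.0/8


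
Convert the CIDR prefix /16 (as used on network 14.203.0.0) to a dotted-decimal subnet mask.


/16 means 16 network bits, 16 host bits
Binary: 11111111111111110000000000000000
Mask: 255.255.0.0


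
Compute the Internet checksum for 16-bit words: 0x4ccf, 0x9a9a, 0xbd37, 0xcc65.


Sum all words (with carry folding):
+ 0x4ccf = 0x4ccf
+ 0x9a9a = 0xe769
+ 0xbd37 = 0xa4a1
+ 0xcc65 = 0x7107
One's complement: ~0x7107
Checksum = 0x8ef8


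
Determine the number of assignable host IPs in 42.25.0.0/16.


Host bits = 32 - 16 = 16
Total addresses = 2^16 = 65536
Usable = total - 2 (network and broadcast)
Usable hosts: 65534


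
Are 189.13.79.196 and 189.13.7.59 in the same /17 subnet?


Mask: 255.255.128.0
189.13.79.196 AND mask = 189.13.0.0
189.13.7.59 AND mask = 189.13.0.0
Yes, same subnet (189.13.0.0)


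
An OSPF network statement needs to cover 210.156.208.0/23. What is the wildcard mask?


Subnet mask: 255.255.254.0
Wildcard = 255.255.255.255 - subnet mask
255 - 255 = 0
255 - 255 = 0
255 - 254 = 1
255 - 0 = 255
Wildcard: 0.0.1.255


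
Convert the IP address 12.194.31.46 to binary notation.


12 = 00001100
194 = 11000010
31 = 00011111
46 = 00101110
Binary: 00001100.11000010.00011111.00101110


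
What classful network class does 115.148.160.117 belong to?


First octet: 115
Binary: 01110011
0xxxxxxx -> Class A (1-126)
Class A, default mask 255.0.0.0 (/8)


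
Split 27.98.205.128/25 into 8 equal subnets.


New prefix = 25 + 3 = 28
Each subnet has 16 addresses
  27.98.205.128/28
  27.98.205.144/28
  27.98.205.160/28
  27.98.205.176/28
  27.98.205.192/28
  27.98.205.208/28
  27.98.205.224/28
  27.98.205.240/28
Subnets: 27.98.205.128/28, 27.98.205.144/28, 27.98.205.160/28, 27.98.205.176/28, 27.98.205.192/28, 27.98.205.208/28, 27.98.205.224/28, 27.98.205.240/28


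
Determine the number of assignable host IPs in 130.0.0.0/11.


Host bits = 32 - 11 = 21
Total addresses = 2^21 = 2097152
Usable = total - 2 (network and broadcast)
Usable hosts: 2097150


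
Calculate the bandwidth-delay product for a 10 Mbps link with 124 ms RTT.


BDP = bandwidth * RTT
= 10 Mbps * 124 ms
= 10 * 1e6 * 124 / 1000 bits
= 1240000 bits
= 155000 bytes
= 151.3672 KB
BDP = 1240000 bits (155000 bytes)


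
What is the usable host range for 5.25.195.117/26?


Network: 5.25.195.64
Broadcast: 5.25.195.127
First usable = network + 1
Last usable = broadcast - 1
Range: 5.25.195.65 to 5.25.195.126


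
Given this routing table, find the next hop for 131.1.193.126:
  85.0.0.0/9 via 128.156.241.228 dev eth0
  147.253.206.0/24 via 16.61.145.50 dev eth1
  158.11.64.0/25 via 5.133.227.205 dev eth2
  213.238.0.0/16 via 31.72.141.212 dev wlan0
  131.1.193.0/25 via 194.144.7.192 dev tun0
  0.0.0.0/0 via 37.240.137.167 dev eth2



Longest prefix match for 131.1.193.126:
  /9 85.0.0.0: no
  /24 147.253.206.0: no
  /25 158.11.64.0: no
  /16 213.238.0.0: no
  /25 131.1.193.0: MATCH
  /0 0.0.0.0: MATCH
Selected: next-hop 194.144.7.192 via tun0 (matched /25)


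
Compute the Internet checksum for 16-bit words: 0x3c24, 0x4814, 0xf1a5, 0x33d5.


Sum all words (with carry folding):
+ 0x3c24 = 0x3c24
+ 0x4814 = 0x8438
+ 0xf1a5 = 0x75de
+ 0x33d5 = 0xa9b3
One's complement: ~0xa9b3
Checksum = 0x564c


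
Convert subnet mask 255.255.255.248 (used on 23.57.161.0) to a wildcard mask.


Subnet mask: 255.255.255.248
Wildcard = 255.255.255.255 - subnet mask
255 - 255 = 0
255 - 255 = 0
255 - 255 = 0
255 - 248 = 7
Wildcard: 0.0.0.7
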